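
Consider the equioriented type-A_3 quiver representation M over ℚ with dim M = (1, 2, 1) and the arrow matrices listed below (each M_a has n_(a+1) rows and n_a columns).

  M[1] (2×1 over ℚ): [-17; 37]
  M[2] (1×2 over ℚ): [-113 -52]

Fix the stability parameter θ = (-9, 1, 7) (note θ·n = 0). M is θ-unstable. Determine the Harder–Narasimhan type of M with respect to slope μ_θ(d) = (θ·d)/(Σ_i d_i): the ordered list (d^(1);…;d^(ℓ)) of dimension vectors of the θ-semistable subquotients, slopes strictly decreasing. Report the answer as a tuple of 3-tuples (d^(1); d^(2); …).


Barcode: M ≅ I[1,3], I[2,2]. HN layers by μ_θ (3 steps, strictly decreasing):
  μ^(1)=7; μ^(2)=1; μ^(3)=-9

((0, 0, 1); (0, 2, 0); (1, 0, 0))


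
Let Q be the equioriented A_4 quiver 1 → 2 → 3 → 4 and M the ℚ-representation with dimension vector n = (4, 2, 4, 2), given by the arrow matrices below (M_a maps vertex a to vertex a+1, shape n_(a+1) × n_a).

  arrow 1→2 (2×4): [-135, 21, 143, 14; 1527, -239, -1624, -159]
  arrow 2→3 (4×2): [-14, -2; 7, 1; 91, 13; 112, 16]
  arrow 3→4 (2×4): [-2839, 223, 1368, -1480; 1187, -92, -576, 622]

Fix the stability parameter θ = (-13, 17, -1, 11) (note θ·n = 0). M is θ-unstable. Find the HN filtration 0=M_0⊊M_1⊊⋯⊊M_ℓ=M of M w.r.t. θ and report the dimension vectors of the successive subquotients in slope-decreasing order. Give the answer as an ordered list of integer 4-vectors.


Barcode: M ≅ I[1,1]^2, I[1,2], I[1,4], I[3,3]^2, I[3,4]. HN layers by μ_θ (5 steps, strictly decreasing):
  μ^(1)=17; μ^(2)=11; μ^(3)=8; μ^(4)=-1; μ^(5)=-13

((0, 1, 0, 0); (0, 0, 0, 2); (0, 1, 1, 0); (0, 0, 3, 0); (4, 0, 0, 0))


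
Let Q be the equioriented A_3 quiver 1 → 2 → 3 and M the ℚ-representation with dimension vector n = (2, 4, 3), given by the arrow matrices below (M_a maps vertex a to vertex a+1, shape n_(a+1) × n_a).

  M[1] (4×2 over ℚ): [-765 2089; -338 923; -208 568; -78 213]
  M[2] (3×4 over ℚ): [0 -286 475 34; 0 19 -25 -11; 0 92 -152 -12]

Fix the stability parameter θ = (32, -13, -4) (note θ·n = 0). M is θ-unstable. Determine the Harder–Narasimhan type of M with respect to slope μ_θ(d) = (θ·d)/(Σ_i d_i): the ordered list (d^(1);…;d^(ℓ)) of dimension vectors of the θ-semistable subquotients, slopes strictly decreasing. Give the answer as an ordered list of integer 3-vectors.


Interval decomposition of M: I[1,2], I[1,3], I[2,2], I[2,3], I[3,3].
HN type (ℓ=4): μ^(1)=19/2; μ^(2)=5; μ^(3)=-4; μ^(4)=-13

((1, 1, 0); (1, 1, 1); (0, 0, 2); (0, 2, 0))


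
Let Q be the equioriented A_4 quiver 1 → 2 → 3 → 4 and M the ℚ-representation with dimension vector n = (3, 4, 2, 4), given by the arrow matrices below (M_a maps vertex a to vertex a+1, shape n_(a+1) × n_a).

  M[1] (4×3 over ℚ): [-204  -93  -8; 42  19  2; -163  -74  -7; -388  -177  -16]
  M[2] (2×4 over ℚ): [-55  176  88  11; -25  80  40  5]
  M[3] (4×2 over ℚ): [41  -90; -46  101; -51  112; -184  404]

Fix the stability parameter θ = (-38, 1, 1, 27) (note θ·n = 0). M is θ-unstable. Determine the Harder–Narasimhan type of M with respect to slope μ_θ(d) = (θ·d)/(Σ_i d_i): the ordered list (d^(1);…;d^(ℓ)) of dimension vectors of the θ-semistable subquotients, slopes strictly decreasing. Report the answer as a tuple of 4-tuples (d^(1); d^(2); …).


Barcode: M ≅ I[1,2]^3, I[2,4], I[3,4], I[4,4]^2. HN layers by μ_θ (3 steps, strictly decreasing):
  μ^(1)=27; μ^(2)=1; μ^(3)=-38

((0, 0, 0, 4); (0, 4, 2, 0); (3, 0, 0, 0))


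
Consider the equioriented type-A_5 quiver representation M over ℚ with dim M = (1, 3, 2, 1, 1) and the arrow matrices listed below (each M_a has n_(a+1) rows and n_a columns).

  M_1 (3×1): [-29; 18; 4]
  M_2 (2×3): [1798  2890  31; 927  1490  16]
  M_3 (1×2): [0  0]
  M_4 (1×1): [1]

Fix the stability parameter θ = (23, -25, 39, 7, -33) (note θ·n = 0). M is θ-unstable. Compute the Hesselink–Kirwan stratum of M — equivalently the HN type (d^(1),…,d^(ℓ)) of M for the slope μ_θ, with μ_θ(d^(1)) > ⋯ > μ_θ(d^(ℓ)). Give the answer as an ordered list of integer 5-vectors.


Via rank(M_{q-1}∘⋯∘M_p): M ≅ I[1,3], I[2,2], I[2,3], I[4,5].
μ_θ-semistable layers: μ^(1)=39; μ^(2)=-1; μ^(3)=-13; μ^(4)=-25

((0, 0, 2, 0, 0); (1, 1, 0, 0, 0); (0, 0, 0, 1, 1); (0, 2, 0, 0, 0))


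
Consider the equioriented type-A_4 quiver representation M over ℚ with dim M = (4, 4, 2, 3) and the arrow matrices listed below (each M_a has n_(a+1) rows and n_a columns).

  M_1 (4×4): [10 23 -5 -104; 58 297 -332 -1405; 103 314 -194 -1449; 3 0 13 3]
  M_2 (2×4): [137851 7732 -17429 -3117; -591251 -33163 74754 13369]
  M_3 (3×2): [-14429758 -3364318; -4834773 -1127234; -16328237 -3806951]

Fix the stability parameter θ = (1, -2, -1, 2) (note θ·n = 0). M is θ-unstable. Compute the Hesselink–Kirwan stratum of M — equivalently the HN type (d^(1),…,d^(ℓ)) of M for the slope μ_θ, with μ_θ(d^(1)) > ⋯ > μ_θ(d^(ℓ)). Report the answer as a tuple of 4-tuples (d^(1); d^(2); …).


Interval decomposition of M: I[1,2]^2, I[1,4]^2, I[4,4].
HN type (ℓ=3): μ^(1)=2; μ^(2)=-1/2; μ^(3)=-2/3

((0, 0, 0, 3); (2, 2, 0, 0); (2, 2, 2, 0))


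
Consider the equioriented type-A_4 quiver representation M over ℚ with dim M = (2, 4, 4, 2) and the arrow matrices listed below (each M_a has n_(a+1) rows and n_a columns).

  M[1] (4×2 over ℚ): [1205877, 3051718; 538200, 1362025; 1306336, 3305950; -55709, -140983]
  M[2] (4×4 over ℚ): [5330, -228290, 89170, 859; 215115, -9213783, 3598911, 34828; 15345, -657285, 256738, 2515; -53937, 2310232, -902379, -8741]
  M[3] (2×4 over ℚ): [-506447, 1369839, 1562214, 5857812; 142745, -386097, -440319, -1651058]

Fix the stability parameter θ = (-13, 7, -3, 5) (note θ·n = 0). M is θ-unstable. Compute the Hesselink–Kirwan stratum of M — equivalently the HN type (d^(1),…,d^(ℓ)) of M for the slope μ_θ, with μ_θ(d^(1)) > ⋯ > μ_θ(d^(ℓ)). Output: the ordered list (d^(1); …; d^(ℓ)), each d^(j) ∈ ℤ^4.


Barcode: M ≅ I[1,3], I[1,4], I[2,3], I[2,4]. HN layers by μ_θ (3 steps, strictly decreasing):
  μ^(1)=5; μ^(2)=2; μ^(3)=-13

((0, 0, 0, 2); (0, 4, 4, 0); (2, 0, 0, 0))


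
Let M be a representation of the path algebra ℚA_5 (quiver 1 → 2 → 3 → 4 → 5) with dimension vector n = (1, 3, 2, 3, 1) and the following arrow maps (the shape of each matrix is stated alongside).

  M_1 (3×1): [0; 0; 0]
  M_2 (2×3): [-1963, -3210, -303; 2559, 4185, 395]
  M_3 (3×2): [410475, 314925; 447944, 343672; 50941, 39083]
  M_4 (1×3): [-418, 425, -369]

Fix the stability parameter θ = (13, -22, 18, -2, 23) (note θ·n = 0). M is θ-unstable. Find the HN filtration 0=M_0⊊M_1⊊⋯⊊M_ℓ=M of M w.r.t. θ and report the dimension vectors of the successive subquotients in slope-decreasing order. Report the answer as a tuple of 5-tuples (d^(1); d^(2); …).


Interval decomposition of M: I[1,1], I[2,2], I[2,3], I[2,5], I[4,4]^2.
HN type (ℓ=6): μ^(1)=23; μ^(2)=18; μ^(3)=13; μ^(4)=8; μ^(5)=-2; μ^(6)=-22

((0, 0, 0, 0, 1); (0, 0, 1, 0, 0); (1, 0, 0, 0, 0); (0, 0, 1, 1, 0); (0, 0, 0, 2, 0); (0, 3, 0, 0, 0))


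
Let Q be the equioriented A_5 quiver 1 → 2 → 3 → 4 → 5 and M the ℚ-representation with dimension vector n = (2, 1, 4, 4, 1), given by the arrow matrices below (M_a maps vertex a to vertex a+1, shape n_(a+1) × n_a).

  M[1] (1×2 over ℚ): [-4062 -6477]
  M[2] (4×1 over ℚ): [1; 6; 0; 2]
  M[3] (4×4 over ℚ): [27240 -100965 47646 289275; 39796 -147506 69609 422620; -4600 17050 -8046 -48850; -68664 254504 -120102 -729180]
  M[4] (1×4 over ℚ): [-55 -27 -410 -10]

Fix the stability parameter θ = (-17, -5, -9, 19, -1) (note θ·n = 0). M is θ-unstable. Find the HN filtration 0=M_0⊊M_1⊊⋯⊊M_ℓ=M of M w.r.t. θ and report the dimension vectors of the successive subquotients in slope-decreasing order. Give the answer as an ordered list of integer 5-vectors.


Barcode: M ≅ I[1,1], I[1,3], I[3,3], I[3,4], I[3,5], I[4,4]^2. HN layers by μ_θ (5 steps, strictly decreasing):
  μ^(1)=19; μ^(2)=9; μ^(3)=-7; μ^(4)=-9; μ^(5)=-17

((0, 0, 0, 3, 0); (0, 0, 0, 1, 1); (0, 1, 1, 0, 0); (0, 0, 3, 0, 0); (2, 0, 0, 0, 0))


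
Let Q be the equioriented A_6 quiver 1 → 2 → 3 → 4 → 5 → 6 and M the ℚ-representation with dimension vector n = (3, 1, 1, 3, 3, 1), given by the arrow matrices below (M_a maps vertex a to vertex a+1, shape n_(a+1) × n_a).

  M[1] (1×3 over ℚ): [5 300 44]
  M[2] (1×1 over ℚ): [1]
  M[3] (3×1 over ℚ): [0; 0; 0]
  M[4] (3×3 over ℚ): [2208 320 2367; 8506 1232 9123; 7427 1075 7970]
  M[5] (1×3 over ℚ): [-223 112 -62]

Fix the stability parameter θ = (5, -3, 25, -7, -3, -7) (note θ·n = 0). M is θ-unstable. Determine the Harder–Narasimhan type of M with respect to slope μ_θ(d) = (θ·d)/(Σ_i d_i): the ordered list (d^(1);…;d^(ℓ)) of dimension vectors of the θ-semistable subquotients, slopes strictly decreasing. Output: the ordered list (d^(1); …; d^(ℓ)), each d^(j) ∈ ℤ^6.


Interval decomposition of M: I[1,1]^2, I[1,3], I[4,5]^2, I[4,6].
HN type (ℓ=6): μ^(1)=25; μ^(2)=5; μ^(3)=1; μ^(4)=-3; μ^(5)=-5; μ^(6)=-7

((0, 0, 1, 0, 0, 0); (2, 0, 0, 0, 0, 0); (1, 1, 0, 0, 0, 0); (0, 0, 0, 0, 2, 0); (0, 0, 0, 0, 1, 1); (0, 0, 0, 3, 0, 0))


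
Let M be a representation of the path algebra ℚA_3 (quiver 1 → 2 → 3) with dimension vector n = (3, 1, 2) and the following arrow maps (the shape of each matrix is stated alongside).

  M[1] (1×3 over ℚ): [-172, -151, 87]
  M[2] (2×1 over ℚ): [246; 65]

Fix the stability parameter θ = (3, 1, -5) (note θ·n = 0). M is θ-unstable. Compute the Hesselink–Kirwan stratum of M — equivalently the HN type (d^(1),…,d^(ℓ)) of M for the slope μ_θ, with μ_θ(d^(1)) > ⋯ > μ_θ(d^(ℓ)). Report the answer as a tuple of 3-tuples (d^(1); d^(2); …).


Interval decomposition of M: I[1,1]^2, I[1,3], I[3,3].
HN type (ℓ=3): μ^(1)=3; μ^(2)=-1/3; μ^(3)=-5

((2, 0, 0); (1, 1, 1); (0, 0, 1))


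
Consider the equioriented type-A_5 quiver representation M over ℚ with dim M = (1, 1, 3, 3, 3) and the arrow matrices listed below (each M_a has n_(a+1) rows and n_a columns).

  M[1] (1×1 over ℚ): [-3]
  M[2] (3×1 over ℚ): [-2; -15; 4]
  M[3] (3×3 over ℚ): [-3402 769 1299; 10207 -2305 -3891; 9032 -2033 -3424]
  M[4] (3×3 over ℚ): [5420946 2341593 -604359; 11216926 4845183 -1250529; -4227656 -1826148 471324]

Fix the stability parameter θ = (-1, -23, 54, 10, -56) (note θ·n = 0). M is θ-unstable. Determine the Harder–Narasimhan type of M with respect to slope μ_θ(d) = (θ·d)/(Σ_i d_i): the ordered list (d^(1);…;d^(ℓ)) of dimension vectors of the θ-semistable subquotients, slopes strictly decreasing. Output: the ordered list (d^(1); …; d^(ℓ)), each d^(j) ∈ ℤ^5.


Interval decomposition of M: I[1,5], I[3,4]^2, I[5,5]^2.
HN type (ℓ=4): μ^(1)=32; μ^(2)=8/3; μ^(3)=-12; μ^(4)=-56

((0, 0, 2, 2, 0); (0, 0, 1, 1, 1); (1, 1, 0, 0, 0); (0, 0, 0, 0, 2))


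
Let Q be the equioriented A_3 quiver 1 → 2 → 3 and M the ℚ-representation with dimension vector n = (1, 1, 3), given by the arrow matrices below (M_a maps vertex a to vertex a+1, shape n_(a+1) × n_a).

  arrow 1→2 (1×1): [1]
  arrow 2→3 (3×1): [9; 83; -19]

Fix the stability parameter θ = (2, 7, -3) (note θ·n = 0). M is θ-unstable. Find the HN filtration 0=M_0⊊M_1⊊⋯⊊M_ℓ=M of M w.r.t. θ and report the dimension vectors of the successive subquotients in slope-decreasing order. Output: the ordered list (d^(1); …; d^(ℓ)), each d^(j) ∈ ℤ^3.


Interval decomposition of M: I[1,3], I[3,3]^2.
HN type (ℓ=2): μ^(1)=2; μ^(2)=-3

((1, 1, 1); (0, 0, 2))


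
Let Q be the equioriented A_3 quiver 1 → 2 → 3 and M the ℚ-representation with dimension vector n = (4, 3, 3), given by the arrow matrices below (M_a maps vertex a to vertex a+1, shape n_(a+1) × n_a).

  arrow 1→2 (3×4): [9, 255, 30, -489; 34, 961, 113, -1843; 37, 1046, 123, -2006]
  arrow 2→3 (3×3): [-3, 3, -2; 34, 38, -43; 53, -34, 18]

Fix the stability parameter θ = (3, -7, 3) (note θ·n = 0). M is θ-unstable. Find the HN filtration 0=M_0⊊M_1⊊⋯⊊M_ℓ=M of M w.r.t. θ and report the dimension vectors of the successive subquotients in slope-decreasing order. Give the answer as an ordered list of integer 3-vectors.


Barcode: M ≅ I[1,1]^2, I[1,3]^2, I[2,3]. HN layers by μ_θ (3 steps, strictly decreasing):
  μ^(1)=3; μ^(2)=-2; μ^(3)=-7

((2, 0, 3); (2, 2, 0); (0, 1, 0))


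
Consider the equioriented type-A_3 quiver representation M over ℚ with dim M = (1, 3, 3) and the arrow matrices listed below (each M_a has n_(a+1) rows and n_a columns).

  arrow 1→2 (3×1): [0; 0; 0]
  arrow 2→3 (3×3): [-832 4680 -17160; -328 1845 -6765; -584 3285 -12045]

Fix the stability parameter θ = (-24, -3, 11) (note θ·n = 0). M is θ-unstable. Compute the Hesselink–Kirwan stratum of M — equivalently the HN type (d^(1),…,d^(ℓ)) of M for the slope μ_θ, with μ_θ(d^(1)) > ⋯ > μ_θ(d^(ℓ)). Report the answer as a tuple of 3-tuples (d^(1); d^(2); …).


Interval decomposition of M: I[1,1], I[2,2]^2, I[2,3], I[3,3]^2.
HN type (ℓ=3): μ^(1)=11; μ^(2)=-3; μ^(3)=-24

((0, 0, 3); (0, 3, 0); (1, 0, 0))


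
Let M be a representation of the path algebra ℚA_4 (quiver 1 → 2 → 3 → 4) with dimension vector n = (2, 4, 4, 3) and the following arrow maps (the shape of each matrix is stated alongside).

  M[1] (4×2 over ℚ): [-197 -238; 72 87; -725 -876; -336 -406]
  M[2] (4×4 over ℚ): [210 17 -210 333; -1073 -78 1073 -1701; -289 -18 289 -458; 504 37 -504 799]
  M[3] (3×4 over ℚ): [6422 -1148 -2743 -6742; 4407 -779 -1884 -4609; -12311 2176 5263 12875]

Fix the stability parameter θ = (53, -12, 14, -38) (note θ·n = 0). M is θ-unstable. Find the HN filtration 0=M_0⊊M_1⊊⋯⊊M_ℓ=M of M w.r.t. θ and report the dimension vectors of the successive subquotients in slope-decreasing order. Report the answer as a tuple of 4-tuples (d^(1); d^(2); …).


Interval decomposition of M: I[1,2], I[1,3], I[2,4]^2, I[3,4].
HN type (ℓ=3): μ^(1)=41/2; μ^(2)=55/3; μ^(3)=-12

((1, 1, 0, 0); (1, 1, 1, 0); (0, 2, 3, 3))


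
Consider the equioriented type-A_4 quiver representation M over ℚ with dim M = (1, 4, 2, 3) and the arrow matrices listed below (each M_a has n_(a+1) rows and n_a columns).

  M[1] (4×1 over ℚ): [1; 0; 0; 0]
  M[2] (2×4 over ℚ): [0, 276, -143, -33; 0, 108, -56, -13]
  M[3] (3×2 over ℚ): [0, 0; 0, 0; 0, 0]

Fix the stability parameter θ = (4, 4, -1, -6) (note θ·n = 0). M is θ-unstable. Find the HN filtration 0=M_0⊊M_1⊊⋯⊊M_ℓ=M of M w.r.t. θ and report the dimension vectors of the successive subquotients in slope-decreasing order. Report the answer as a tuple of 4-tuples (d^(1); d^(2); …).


Via rank(M_{q-1}∘⋯∘M_p): M ≅ I[1,2], I[2,2], I[2,3]^2, I[4,4]^3.
μ_θ-semistable layers: μ^(1)=4; μ^(2)=3/2; μ^(3)=-6

((1, 2, 0, 0); (0, 2, 2, 0); (0, 0, 0, 3))


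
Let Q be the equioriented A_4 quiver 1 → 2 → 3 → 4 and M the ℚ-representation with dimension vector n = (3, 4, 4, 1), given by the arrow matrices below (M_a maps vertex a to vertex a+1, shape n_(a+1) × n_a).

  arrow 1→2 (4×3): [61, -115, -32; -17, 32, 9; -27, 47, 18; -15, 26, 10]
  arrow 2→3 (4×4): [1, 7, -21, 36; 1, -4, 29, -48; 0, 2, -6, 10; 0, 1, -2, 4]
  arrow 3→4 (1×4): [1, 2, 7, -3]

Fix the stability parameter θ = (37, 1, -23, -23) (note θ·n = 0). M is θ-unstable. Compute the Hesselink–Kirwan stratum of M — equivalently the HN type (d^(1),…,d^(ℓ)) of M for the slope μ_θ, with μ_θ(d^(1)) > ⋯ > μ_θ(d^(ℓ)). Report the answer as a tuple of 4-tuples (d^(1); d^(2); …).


Barcode: M ≅ I[1,3]^2, I[1,4], I[2,3]. HN layers by μ_θ (3 steps, strictly decreasing):
  μ^(1)=5; μ^(2)=-2; μ^(3)=-11

((2, 2, 2, 0); (1, 1, 1, 1); (0, 1, 1, 0))


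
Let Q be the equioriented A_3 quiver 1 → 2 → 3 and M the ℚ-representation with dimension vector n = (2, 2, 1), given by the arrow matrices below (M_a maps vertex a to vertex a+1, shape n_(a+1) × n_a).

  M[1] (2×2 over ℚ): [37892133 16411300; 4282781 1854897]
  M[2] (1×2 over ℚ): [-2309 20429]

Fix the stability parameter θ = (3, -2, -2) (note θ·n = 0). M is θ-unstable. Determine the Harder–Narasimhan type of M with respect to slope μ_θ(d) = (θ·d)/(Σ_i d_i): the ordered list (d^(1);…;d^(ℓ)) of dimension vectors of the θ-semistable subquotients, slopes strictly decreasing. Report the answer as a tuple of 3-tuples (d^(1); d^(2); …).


Interval decomposition of M: I[1,2], I[1,3].
HN type (ℓ=2): μ^(1)=1/2; μ^(2)=-1/3

((1, 1, 0); (1, 1, 1))


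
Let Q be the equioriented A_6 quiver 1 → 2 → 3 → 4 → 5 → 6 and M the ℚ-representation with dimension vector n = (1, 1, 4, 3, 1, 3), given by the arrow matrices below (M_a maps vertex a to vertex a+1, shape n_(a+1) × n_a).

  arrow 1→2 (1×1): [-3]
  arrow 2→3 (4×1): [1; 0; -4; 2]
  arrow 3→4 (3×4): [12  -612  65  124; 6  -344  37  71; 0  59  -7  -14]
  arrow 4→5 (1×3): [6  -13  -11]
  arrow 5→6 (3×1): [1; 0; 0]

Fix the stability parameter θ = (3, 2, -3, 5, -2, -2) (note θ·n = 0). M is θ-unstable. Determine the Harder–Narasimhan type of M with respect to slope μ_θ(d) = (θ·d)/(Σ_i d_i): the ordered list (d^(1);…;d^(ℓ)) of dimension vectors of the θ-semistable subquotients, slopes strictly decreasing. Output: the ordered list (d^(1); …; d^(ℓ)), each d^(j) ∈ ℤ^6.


Interval decomposition of M: I[1,3], I[3,4]^2, I[3,6], I[6,6]^2.
HN type (ℓ=5): μ^(1)=5; μ^(2)=2/3; μ^(3)=1/3; μ^(4)=-2; μ^(5)=-3

((0, 0, 0, 2, 0, 0); (1, 1, 1, 0, 0, 0); (0, 0, 0, 1, 1, 1); (0, 0, 0, 0, 0, 2); (0, 0, 3, 0, 0, 0))


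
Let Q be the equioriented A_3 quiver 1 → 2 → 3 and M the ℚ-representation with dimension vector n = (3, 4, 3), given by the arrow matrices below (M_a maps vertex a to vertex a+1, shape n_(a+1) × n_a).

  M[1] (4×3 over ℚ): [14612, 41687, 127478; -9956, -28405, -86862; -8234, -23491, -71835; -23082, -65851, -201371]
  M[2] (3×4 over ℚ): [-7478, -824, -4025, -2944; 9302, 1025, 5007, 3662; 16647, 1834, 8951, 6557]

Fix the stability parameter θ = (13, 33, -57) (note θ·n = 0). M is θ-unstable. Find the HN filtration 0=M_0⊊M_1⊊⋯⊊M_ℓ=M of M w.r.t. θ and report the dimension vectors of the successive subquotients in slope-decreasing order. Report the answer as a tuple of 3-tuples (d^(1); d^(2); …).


Via rank(M_{q-1}∘⋯∘M_p): M ≅ I[1,1], I[1,3]^2, I[2,2], I[2,3].
μ_θ-semistable layers: μ^(1)=33; μ^(2)=13; μ^(3)=-11/3; μ^(4)=-12

((0, 1, 0); (1, 0, 0); (2, 2, 2); (0, 1, 1))


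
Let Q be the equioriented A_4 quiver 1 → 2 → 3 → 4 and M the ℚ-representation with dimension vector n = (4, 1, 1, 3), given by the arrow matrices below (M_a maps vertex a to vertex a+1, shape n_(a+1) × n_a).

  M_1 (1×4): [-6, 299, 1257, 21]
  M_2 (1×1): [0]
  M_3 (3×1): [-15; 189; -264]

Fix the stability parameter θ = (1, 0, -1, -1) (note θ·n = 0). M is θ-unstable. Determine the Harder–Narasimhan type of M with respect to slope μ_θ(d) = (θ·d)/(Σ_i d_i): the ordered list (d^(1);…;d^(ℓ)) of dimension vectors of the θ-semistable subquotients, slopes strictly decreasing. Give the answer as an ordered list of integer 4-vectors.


Barcode: M ≅ I[1,1]^3, I[1,2], I[3,4], I[4,4]^2. HN layers by μ_θ (3 steps, strictly decreasing):
  μ^(1)=1; μ^(2)=1/2; μ^(3)=-1

((3, 0, 0, 0); (1, 1, 0, 0); (0, 0, 1, 3))


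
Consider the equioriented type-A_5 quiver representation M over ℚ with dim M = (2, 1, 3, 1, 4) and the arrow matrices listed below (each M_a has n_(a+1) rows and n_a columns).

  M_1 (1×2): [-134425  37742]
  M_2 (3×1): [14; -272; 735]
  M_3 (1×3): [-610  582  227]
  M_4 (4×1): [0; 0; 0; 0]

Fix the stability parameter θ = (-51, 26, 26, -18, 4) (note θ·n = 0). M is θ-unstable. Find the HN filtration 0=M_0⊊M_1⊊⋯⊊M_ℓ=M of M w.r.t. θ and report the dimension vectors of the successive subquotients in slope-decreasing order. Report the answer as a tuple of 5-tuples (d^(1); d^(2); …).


Barcode: M ≅ I[1,1], I[1,4], I[3,3]^2, I[5,5]^4. HN layers by μ_θ (4 steps, strictly decreasing):
  μ^(1)=26; μ^(2)=34/3; μ^(3)=4; μ^(4)=-51

((0, 0, 2, 0, 0); (0, 1, 1, 1, 0); (0, 0, 0, 0, 4); (2, 0, 0, 0, 0))


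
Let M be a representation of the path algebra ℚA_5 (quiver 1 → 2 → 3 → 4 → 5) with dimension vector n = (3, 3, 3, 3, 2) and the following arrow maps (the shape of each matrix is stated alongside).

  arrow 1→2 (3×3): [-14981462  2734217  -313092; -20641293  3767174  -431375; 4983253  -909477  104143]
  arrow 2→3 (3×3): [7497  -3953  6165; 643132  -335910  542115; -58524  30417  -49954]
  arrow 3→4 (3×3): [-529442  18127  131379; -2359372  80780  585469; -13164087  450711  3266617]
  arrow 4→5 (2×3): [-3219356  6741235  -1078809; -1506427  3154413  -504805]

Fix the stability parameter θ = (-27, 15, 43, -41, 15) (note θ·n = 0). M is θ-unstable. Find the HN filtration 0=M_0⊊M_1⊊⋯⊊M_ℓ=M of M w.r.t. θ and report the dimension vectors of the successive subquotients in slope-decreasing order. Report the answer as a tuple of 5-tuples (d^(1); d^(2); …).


Barcode: M ≅ I[1,4], I[1,5]^2. HN layers by μ_θ (3 steps, strictly decreasing):
  μ^(1)=15; μ^(2)=17/3; μ^(3)=-27

((0, 0, 0, 0, 2); (0, 3, 3, 3, 0); (3, 0, 0, 0, 0))


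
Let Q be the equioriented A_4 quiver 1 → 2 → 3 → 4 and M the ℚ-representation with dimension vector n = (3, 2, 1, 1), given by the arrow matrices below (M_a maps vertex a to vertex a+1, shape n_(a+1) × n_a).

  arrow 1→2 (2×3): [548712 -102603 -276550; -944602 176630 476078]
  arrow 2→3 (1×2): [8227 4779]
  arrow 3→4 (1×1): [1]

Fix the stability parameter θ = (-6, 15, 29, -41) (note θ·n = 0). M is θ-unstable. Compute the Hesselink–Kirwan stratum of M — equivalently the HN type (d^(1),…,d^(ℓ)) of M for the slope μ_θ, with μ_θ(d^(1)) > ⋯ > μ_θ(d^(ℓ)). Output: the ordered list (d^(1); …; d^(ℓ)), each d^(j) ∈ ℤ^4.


Via rank(M_{q-1}∘⋯∘M_p): M ≅ I[1,1], I[1,2], I[1,4].
μ_θ-semistable layers: μ^(1)=15; μ^(2)=1; μ^(3)=-6

((0, 1, 0, 0); (0, 1, 1, 1); (3, 0, 0, 0))


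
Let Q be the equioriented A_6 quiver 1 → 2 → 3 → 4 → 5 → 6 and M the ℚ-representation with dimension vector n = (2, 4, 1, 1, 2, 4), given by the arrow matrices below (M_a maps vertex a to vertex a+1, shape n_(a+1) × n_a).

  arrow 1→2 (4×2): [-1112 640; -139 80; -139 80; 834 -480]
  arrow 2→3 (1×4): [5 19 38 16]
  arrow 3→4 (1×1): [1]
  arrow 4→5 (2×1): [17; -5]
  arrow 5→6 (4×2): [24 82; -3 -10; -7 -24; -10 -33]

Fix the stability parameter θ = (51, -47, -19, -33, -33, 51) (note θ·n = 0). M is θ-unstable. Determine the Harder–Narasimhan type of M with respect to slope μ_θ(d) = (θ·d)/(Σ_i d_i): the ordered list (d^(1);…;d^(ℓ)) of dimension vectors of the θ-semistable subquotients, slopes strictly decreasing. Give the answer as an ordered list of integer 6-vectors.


Barcode: M ≅ I[1,1], I[1,6], I[2,2]^3, I[5,6], I[6,6]^2. HN layers by μ_θ (4 steps, strictly decreasing):
  μ^(1)=51; μ^(2)=-81/5; μ^(3)=-33; μ^(4)=-47

((1, 0, 0, 0, 0, 4); (1, 1, 1, 1, 1, 0); (0, 0, 0, 0, 1, 0); (0, 3, 0, 0, 0, 0))


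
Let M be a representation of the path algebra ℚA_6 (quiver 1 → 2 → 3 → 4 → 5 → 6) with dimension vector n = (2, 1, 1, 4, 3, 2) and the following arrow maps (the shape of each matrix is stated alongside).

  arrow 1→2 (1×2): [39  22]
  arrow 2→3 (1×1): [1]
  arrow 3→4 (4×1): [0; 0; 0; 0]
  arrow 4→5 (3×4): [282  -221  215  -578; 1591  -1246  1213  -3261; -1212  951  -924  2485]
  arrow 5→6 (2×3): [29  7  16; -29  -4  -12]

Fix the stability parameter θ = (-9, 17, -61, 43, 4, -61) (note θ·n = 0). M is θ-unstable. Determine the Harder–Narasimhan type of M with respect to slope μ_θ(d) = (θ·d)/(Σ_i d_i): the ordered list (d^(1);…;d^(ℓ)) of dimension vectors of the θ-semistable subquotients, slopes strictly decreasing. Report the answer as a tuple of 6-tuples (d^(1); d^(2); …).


Barcode: M ≅ I[1,1], I[1,3], I[4,4], I[4,5], I[4,6]^2. HN layers by μ_θ (5 steps, strictly decreasing):
  μ^(1)=43; μ^(2)=47/2; μ^(3)=-14/3; μ^(4)=-9; μ^(5)=-53/3

((0, 0, 0, 1, 0, 0); (0, 0, 0, 1, 1, 0); (0, 0, 0, 2, 2, 2); (1, 0, 0, 0, 0, 0); (1, 1, 1, 0, 0, 0))


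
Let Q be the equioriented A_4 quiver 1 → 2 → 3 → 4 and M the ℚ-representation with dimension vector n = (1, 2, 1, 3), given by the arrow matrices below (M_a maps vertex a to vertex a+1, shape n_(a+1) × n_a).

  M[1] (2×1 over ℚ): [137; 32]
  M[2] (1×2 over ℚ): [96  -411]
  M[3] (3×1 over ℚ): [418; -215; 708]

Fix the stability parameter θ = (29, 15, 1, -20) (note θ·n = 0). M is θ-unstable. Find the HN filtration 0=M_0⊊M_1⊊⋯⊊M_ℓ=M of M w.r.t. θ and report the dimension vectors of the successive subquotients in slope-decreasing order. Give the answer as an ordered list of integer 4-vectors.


Via rank(M_{q-1}∘⋯∘M_p): M ≅ I[1,2], I[2,4], I[4,4]^2.
μ_θ-semistable layers: μ^(1)=22; μ^(2)=-4/3; μ^(3)=-20

((1, 1, 0, 0); (0, 1, 1, 1); (0, 0, 0, 2))


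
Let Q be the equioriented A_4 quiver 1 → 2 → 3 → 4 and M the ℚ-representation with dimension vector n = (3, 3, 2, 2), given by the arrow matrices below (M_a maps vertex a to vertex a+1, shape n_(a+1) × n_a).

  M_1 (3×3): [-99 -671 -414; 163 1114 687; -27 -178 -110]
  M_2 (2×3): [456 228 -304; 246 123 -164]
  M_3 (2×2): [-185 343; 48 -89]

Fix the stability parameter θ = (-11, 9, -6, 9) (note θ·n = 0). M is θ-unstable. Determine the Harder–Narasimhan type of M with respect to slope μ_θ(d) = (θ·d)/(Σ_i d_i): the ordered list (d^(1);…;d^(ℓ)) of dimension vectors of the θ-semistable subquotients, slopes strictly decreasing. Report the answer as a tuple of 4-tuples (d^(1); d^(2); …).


Interval decomposition of M: I[1,2]^2, I[1,4], I[3,4].
HN type (ℓ=4): μ^(1)=9; μ^(2)=3/2; μ^(3)=-6; μ^(4)=-11

((0, 2, 0, 2); (0, 1, 1, 0); (0, 0, 1, 0); (3, 0, 0, 0))


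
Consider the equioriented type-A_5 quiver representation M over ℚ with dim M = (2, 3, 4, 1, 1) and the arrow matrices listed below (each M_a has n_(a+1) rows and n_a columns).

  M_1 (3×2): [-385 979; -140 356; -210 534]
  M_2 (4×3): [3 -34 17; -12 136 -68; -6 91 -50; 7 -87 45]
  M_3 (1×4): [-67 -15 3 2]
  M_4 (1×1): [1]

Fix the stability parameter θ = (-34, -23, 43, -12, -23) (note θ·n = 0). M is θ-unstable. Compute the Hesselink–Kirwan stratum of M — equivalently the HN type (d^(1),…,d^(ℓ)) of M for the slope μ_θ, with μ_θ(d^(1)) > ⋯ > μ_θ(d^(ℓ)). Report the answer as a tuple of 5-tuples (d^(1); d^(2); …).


Via rank(M_{q-1}∘⋯∘M_p): M ≅ I[1,1], I[1,5], I[2,2], I[2,3], I[3,3]^2.
μ_θ-semistable layers: μ^(1)=43; μ^(2)=8/3; μ^(3)=-23; μ^(4)=-34

((0, 0, 3, 0, 0); (0, 0, 1, 1, 1); (0, 3, 0, 0, 0); (2, 0, 0, 0, 0))


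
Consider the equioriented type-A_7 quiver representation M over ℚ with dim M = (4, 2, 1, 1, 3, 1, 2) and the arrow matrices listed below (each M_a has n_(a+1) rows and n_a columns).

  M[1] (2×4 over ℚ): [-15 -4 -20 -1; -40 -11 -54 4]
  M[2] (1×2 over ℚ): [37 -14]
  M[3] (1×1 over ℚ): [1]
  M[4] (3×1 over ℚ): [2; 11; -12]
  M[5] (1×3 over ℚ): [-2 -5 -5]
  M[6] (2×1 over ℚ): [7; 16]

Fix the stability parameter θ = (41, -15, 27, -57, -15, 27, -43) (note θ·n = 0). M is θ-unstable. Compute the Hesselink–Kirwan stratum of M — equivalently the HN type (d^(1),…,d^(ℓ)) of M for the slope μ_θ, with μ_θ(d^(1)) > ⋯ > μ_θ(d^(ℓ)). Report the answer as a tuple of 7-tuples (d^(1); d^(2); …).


Via rank(M_{q-1}∘⋯∘M_p): M ≅ I[1,1]^2, I[1,2], I[1,7], I[5,5]^2, I[7,7].
μ_θ-semistable layers: μ^(1)=41; μ^(2)=13; μ^(3)=-5; μ^(4)=-15; μ^(5)=-43

((2, 0, 0, 0, 0, 0, 0); (1, 1, 0, 0, 0, 0, 0); (1, 1, 1, 1, 1, 1, 1); (0, 0, 0, 0, 2, 0, 0); (0, 0, 0, 0, 0, 0, 1))


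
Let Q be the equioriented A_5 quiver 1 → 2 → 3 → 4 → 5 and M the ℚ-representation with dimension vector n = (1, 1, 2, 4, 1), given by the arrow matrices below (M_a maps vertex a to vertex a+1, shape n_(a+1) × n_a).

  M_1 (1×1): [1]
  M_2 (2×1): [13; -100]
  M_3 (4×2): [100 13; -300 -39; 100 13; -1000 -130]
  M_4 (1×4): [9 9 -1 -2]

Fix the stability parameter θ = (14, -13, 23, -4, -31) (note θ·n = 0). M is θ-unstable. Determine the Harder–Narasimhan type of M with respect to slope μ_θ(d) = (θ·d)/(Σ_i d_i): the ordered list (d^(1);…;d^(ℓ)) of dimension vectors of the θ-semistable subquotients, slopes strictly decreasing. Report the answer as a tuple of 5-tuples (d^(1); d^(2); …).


Barcode: M ≅ I[1,3], I[3,5], I[4,4]^3. HN layers by μ_θ (3 steps, strictly decreasing):
  μ^(1)=23; μ^(2)=1/2; μ^(3)=-4

((0, 0, 1, 0, 0); (1, 1, 0, 0, 0); (0, 0, 1, 4, 1))


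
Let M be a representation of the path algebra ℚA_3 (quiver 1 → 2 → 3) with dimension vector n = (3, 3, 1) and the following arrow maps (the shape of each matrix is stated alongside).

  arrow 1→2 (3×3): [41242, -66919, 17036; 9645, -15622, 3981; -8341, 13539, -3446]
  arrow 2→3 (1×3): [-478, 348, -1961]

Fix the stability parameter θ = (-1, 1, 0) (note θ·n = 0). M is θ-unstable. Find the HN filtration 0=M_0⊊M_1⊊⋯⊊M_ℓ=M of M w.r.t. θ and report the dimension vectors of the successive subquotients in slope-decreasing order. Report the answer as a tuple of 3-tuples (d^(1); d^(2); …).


Barcode: M ≅ I[1,2]^2, I[1,3]. HN layers by μ_θ (3 steps, strictly decreasing):
  μ^(1)=1; μ^(2)=1/2; μ^(3)=-1

((0, 2, 0); (0, 1, 1); (3, 0, 0))


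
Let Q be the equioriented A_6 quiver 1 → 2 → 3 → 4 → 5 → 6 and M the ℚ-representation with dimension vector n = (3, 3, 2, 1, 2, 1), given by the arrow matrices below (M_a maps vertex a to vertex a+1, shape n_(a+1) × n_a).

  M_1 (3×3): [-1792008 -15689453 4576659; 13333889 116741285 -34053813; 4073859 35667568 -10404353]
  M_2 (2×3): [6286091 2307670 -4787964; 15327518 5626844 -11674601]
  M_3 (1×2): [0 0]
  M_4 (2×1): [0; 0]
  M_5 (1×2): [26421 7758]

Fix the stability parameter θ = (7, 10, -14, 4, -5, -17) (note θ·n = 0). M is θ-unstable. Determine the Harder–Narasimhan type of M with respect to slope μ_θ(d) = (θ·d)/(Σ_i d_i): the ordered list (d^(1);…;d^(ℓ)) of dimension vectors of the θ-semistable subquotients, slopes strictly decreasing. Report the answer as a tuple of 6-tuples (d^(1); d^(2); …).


Via rank(M_{q-1}∘⋯∘M_p): M ≅ I[1,2], I[1,3]^2, I[4,4], I[5,5], I[5,6].
μ_θ-semistable layers: μ^(1)=10; μ^(2)=7; μ^(3)=4; μ^(4)=1; μ^(5)=-5; μ^(6)=-11

((0, 1, 0, 0, 0, 0); (1, 0, 0, 0, 0, 0); (0, 0, 0, 1, 0, 0); (2, 2, 2, 0, 0, 0); (0, 0, 0, 0, 1, 0); (0, 0, 0, 0, 1, 1))


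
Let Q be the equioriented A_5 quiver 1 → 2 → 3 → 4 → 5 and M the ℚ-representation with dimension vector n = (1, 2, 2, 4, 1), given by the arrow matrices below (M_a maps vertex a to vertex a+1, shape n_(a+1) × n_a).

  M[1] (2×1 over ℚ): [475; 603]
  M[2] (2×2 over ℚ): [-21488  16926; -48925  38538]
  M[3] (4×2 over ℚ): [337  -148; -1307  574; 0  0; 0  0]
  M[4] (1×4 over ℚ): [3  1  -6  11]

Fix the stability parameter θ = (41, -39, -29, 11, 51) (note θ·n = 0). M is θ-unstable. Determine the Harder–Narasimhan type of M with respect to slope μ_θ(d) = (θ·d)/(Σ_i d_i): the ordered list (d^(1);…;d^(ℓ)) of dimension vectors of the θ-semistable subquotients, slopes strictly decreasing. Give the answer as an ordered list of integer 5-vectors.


Interval decomposition of M: I[1,5], I[2,4], I[4,4]^2.
HN type (ℓ=5): μ^(1)=51; μ^(2)=11; μ^(3)=-9; μ^(4)=-29; μ^(5)=-39

((0, 0, 0, 0, 1); (0, 0, 0, 4, 0); (1, 1, 1, 0, 0); (0, 0, 1, 0, 0); (0, 1, 0, 0, 0))


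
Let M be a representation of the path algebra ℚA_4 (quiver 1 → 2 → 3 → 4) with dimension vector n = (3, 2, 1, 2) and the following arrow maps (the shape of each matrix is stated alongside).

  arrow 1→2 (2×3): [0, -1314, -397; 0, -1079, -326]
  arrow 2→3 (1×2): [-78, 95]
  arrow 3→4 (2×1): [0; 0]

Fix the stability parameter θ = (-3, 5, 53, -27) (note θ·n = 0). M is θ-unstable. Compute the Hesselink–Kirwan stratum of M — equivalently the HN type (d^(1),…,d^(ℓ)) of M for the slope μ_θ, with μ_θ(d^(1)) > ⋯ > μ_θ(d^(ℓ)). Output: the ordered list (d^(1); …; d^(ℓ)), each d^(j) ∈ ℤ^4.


Interval decomposition of M: I[1,1], I[1,2], I[1,3], I[4,4]^2.
HN type (ℓ=4): μ^(1)=53; μ^(2)=5; μ^(3)=-3; μ^(4)=-27

((0, 0, 1, 0); (0, 2, 0, 0); (3, 0, 0, 0); (0, 0, 0, 2))


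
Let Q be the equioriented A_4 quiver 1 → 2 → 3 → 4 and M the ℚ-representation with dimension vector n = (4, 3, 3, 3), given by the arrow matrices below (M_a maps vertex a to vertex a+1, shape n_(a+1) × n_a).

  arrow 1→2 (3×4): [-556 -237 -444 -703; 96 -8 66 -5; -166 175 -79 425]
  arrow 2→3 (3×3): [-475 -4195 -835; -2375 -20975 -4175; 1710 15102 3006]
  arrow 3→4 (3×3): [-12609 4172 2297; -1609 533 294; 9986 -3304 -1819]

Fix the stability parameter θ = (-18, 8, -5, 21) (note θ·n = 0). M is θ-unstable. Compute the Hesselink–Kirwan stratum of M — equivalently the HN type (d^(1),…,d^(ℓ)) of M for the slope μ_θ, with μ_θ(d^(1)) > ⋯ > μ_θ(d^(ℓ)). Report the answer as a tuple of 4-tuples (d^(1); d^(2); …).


Interval decomposition of M: I[1,1], I[1,2]^2, I[1,4], I[3,4]^2.
HN type (ℓ=5): μ^(1)=21; μ^(2)=8; μ^(3)=3/2; μ^(4)=-5; μ^(5)=-18

((0, 0, 0, 3); (0, 2, 0, 0); (0, 1, 1, 0); (0, 0, 2, 0); (4, 0, 0, 0))


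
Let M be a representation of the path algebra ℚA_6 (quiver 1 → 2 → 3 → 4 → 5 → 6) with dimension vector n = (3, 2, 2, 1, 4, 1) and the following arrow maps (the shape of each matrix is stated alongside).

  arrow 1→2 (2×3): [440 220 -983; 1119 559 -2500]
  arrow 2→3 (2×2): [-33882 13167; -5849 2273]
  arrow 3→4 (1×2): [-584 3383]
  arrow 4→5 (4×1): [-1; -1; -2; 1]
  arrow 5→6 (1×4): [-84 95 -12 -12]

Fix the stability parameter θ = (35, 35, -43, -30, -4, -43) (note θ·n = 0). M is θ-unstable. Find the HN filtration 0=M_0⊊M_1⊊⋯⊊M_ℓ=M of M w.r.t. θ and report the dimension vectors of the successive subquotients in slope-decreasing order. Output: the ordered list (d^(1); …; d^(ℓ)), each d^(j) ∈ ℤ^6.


Via rank(M_{q-1}∘⋯∘M_p): M ≅ I[1,1], I[1,3], I[1,6], I[5,5]^3.
μ_θ-semistable layers: μ^(1)=35; μ^(2)=9; μ^(3)=-4; μ^(4)=-25/3

((1, 0, 0, 0, 0, 0); (1, 1, 1, 0, 0, 0); (0, 0, 0, 0, 3, 0); (1, 1, 1, 1, 1, 1))


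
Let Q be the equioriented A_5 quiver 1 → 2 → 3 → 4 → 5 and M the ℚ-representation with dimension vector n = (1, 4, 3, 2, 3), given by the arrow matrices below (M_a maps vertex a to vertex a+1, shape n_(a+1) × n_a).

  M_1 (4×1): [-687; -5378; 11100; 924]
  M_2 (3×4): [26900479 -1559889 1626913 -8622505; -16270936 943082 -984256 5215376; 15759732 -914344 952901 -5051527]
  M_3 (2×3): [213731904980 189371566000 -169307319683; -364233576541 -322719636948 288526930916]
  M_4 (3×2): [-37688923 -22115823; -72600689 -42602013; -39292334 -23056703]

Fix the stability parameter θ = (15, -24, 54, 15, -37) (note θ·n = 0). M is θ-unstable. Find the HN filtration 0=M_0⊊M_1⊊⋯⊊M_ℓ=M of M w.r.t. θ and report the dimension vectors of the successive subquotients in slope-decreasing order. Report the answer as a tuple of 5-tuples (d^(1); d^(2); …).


Interval decomposition of M: I[1,5], I[2,2], I[2,3], I[2,5], I[5,5].
HN type (ℓ=5): μ^(1)=54; μ^(2)=32/3; μ^(3)=-9/2; μ^(4)=-24; μ^(5)=-37

((0, 0, 1, 0, 0); (0, 0, 2, 2, 2); (1, 1, 0, 0, 0); (0, 3, 0, 0, 0); (0, 0, 0, 0, 1))


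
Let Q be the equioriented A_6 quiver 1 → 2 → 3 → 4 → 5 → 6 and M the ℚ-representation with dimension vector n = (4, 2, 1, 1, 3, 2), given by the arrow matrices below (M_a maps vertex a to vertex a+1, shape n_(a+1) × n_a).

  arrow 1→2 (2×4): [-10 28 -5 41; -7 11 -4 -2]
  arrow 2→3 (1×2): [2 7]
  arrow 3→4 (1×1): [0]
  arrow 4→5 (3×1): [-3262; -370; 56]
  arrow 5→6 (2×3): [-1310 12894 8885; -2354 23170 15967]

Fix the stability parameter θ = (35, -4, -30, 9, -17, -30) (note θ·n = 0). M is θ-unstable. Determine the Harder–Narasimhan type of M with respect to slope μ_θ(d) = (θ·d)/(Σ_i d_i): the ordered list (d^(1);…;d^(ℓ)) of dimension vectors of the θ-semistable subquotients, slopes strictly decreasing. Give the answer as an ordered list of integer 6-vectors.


Barcode: M ≅ I[1,1]^2, I[1,2], I[1,3], I[4,5], I[5,6]^2. HN layers by μ_θ (5 steps, strictly decreasing):
  μ^(1)=35; μ^(2)=31/2; μ^(3)=1/3; μ^(4)=-4; μ^(5)=-47/2

((2, 0, 0, 0, 0, 0); (1, 1, 0, 0, 0, 0); (1, 1, 1, 0, 0, 0); (0, 0, 0, 1, 1, 0); (0, 0, 0, 0, 2, 2))


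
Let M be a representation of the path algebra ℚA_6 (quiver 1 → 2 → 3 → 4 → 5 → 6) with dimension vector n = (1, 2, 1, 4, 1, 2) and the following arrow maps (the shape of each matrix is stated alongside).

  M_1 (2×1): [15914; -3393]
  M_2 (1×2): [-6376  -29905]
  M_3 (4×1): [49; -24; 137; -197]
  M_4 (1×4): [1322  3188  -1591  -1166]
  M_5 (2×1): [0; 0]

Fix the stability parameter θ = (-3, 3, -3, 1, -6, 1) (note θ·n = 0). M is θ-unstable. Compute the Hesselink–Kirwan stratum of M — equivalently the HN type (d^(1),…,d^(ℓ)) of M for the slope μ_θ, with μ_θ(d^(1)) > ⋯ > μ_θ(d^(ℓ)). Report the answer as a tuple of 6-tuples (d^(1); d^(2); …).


Barcode: M ≅ I[1,5], I[2,2], I[4,4]^3, I[6,6]^2. HN layers by μ_θ (4 steps, strictly decreasing):
  μ^(1)=3; μ^(2)=1; μ^(3)=-5/4; μ^(4)=-3

((0, 1, 0, 0, 0, 0); (0, 0, 0, 3, 0, 2); (0, 1, 1, 1, 1, 0); (1, 0, 0, 0, 0, 0))


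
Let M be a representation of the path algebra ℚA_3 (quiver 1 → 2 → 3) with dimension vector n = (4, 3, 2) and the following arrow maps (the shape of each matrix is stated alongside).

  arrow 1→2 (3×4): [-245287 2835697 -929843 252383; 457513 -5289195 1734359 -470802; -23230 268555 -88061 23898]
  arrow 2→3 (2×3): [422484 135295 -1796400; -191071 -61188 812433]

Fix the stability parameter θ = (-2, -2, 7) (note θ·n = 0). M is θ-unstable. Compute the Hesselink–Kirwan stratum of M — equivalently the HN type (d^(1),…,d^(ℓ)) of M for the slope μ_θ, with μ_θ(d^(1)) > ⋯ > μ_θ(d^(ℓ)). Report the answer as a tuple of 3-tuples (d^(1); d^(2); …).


Barcode: M ≅ I[1,1], I[1,2], I[1,3]^2. HN layers by μ_θ (2 steps, strictly decreasing):
  μ^(1)=7; μ^(2)=-2

((0, 0, 2); (4, 3, 0))


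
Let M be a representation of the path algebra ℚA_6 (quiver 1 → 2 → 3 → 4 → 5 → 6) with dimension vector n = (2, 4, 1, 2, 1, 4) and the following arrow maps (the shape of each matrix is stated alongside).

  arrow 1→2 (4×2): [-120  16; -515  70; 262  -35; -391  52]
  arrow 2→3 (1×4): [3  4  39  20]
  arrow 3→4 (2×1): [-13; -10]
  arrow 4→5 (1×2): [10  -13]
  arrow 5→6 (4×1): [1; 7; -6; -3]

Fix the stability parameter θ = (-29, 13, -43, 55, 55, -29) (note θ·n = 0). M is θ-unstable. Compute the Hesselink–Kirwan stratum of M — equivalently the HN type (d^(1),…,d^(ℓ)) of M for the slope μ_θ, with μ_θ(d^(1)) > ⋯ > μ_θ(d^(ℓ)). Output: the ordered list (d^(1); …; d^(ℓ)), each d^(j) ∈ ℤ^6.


Via rank(M_{q-1}∘⋯∘M_p): M ≅ I[1,2], I[1,4], I[2,2]^2, I[4,6], I[6,6]^3.
μ_θ-semistable layers: μ^(1)=55; μ^(2)=27; μ^(3)=13; μ^(4)=-15; μ^(5)=-29

((0, 0, 0, 1, 0, 0); (0, 0, 0, 1, 1, 1); (0, 3, 0, 0, 0, 0); (0, 1, 1, 0, 0, 0); (2, 0, 0, 0, 0, 3))


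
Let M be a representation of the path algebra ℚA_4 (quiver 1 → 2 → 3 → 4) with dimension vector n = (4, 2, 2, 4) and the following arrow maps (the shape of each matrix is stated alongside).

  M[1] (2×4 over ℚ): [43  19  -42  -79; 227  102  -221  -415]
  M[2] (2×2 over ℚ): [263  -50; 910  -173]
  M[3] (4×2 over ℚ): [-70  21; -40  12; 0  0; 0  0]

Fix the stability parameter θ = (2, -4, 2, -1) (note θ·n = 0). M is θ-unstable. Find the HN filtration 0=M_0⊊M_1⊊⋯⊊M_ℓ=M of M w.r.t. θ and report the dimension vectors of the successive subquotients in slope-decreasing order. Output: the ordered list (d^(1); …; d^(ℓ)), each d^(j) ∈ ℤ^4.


Via rank(M_{q-1}∘⋯∘M_p): M ≅ I[1,1]^2, I[1,3], I[1,4], I[4,4]^3.
μ_θ-semistable layers: μ^(1)=2; μ^(2)=1/2; μ^(3)=-1

((2, 0, 1, 0); (0, 0, 1, 1); (2, 2, 0, 3))
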